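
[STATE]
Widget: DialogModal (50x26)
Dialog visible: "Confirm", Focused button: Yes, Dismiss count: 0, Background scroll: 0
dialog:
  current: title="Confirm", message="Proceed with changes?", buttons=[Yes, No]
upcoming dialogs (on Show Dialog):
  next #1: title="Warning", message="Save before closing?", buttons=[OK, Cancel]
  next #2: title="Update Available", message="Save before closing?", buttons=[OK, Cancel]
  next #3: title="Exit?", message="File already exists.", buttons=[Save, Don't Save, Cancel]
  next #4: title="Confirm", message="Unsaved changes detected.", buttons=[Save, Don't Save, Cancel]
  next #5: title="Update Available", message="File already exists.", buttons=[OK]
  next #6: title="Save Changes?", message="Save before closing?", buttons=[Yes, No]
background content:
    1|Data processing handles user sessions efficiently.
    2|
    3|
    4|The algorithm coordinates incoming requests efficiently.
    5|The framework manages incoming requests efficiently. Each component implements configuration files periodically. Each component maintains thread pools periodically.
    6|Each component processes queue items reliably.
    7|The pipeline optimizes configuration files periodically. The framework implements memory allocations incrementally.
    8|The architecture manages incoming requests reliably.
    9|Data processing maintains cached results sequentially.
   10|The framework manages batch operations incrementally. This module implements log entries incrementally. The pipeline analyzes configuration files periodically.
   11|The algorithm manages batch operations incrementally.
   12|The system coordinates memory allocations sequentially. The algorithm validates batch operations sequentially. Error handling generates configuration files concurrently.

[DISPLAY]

Data processing handles user sessions efficiently.
                                                  
                                                  
The algorithm coordinates incoming requests effici
The framework manages incoming requests efficientl
Each component processes queue items reliably.    
The pipeline optimizes configuration files periodi
The architecture manages incoming requests reliabl
Data processing maintains cached results sequentia
The framework manages batch operations incremental
The algorith┌───────────────────────┐s incremental
The system c│        Confirm        │ions sequenti
            │ Proceed with changes? │             
            │       [Yes]  No       │             
            └───────────────────────┘             
                                                  
                                                  
                                                  
                                                  
                                                  
                                                  
                                                  
                                                  
                                                  
                                                  
                                                  


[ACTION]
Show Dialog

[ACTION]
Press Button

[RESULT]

Data processing handles user sessions efficiently.
                                                  
                                                  
The algorithm coordinates incoming requests effici
The framework manages incoming requests efficientl
Each component processes queue items reliably.    
The pipeline optimizes configuration files periodi
The architecture manages incoming requests reliabl
Data processing maintains cached results sequentia
The framework manages batch operations incremental
The algorithm manages batch operations incremental
The system coordinates memory allocations sequenti
                                                  
                                                  
                                                  
                                                  
                                                  
                                                  
                                                  
                                                  
                                                  
                                                  
                                                  
                                                  
                                                  
                                                  


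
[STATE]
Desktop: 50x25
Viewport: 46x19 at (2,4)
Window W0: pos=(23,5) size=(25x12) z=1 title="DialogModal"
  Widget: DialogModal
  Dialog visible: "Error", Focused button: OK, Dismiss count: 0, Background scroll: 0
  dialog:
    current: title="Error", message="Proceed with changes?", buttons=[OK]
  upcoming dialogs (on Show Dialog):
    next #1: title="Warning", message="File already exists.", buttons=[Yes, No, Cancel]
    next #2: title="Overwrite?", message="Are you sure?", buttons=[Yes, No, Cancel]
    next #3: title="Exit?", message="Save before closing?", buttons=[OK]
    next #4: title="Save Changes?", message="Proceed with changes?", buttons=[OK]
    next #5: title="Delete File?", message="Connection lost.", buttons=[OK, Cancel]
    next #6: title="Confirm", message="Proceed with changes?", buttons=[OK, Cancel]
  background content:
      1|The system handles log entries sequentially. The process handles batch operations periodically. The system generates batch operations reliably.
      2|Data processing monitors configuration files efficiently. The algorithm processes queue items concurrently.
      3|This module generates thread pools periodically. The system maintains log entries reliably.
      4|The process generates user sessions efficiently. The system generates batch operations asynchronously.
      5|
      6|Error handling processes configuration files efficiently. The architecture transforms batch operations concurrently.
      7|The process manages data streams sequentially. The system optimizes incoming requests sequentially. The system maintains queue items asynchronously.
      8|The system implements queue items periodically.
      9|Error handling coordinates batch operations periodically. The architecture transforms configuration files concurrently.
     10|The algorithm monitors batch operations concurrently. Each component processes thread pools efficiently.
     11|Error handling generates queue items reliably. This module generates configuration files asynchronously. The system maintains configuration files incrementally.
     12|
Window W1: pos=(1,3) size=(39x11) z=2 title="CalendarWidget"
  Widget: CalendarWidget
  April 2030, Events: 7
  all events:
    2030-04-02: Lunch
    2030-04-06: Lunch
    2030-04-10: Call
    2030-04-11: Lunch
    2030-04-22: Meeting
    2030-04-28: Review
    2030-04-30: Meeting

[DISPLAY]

 CalendarWidget                      ┃        
─────────────────────────────────────┨━━━━━━━┓
              April 2030             ┃       ┃
Mo Tu We Th Fr Sa Su                 ┃───────┨
 1  2*  3  4  5  6*  7               ┃es log ┃
 8  9 10* 11* 12 13 14               ┃────┐or┃
15 16 17 18 19 20 21                 ┃    │ t┃
22* 23 24 25 26 27 28*               ┃chan│ u┃
29 30*                               ┃    │  ┃
━━━━━━━━━━━━━━━━━━━━━━━━━━━━━━━━━━━━━┛────┘se┃
                     ┃The process manages dat┃
                     ┃The system implements q┃
                     ┗━━━━━━━━━━━━━━━━━━━━━━━┛
                                              
                                              
                                              
                                              
                                              
                                              


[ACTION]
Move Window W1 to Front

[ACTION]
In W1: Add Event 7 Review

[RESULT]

 CalendarWidget                      ┃        
─────────────────────────────────────┨━━━━━━━┓
              April 2030             ┃       ┃
Mo Tu We Th Fr Sa Su                 ┃───────┨
 1  2*  3  4  5  6*  7*              ┃es log ┃
 8  9 10* 11* 12 13 14               ┃────┐or┃
15 16 17 18 19 20 21                 ┃    │ t┃
22* 23 24 25 26 27 28*               ┃chan│ u┃
29 30*                               ┃    │  ┃
━━━━━━━━━━━━━━━━━━━━━━━━━━━━━━━━━━━━━┛────┘se┃
                     ┃The process manages dat┃
                     ┃The system implements q┃
                     ┗━━━━━━━━━━━━━━━━━━━━━━━┛
                                              
                                              
                                              
                                              
                                              
                                              


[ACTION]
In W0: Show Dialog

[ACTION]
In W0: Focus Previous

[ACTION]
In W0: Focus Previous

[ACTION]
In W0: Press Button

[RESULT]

 CalendarWidget                      ┃        
─────────────────────────────────────┨━━━━━━━┓
              April 2030             ┃       ┃
Mo Tu We Th Fr Sa Su                 ┃───────┨
 1  2*  3  4  5  6*  7*              ┃es log ┃
 8  9 10* 11* 12 13 14               ┃monitor┃
15 16 17 18 19 20 21                 ┃rates t┃
22* 23 24 25 26 27 28*               ┃rates u┃
29 30*                               ┃       ┃
━━━━━━━━━━━━━━━━━━━━━━━━━━━━━━━━━━━━━┛rocesse┃
                     ┃The process manages dat┃
                     ┃The system implements q┃
                     ┗━━━━━━━━━━━━━━━━━━━━━━━┛
                                              
                                              
                                              
                                              
                                              
                                              


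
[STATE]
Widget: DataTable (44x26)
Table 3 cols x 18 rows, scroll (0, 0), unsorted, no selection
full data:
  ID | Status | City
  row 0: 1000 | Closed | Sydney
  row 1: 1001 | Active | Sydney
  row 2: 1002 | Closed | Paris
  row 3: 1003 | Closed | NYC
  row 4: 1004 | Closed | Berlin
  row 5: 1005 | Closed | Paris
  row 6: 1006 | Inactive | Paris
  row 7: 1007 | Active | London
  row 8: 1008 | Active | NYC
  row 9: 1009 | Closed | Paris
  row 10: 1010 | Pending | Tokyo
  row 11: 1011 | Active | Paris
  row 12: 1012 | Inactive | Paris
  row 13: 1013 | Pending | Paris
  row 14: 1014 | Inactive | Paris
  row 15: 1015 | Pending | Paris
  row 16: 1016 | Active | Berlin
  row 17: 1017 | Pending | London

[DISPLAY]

ID  │Status  │City                          
────┼────────┼──────                        
1000│Closed  │Sydney                        
1001│Active  │Sydney                        
1002│Closed  │Paris                         
1003│Closed  │NYC                           
1004│Closed  │Berlin                        
1005│Closed  │Paris                         
1006│Inactive│Paris                         
1007│Active  │London                        
1008│Active  │NYC                           
1009│Closed  │Paris                         
1010│Pending │Tokyo                         
1011│Active  │Paris                         
1012│Inactive│Paris                         
1013│Pending │Paris                         
1014│Inactive│Paris                         
1015│Pending │Paris                         
1016│Active  │Berlin                        
1017│Pending │London                        
                                            
                                            
                                            
                                            
                                            
                                            


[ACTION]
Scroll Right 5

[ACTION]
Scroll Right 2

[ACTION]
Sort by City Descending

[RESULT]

ID  │Status  │City ▼                        
────┼────────┼──────                        
1010│Pending │Tokyo                         
1000│Closed  │Sydney                        
1001│Active  │Sydney                        
1002│Closed  │Paris                         
1005│Closed  │Paris                         
1006│Inactive│Paris                         
1009│Closed  │Paris                         
1011│Active  │Paris                         
1012│Inactive│Paris                         
1013│Pending │Paris                         
1014│Inactive│Paris                         
1015│Pending │Paris                         
1003│Closed  │NYC                           
1008│Active  │NYC                           
1007│Active  │London                        
1017│Pending │London                        
1004│Closed  │Berlin                        
1016│Active  │Berlin                        
                                            
                                            
                                            
                                            
                                            
                                            


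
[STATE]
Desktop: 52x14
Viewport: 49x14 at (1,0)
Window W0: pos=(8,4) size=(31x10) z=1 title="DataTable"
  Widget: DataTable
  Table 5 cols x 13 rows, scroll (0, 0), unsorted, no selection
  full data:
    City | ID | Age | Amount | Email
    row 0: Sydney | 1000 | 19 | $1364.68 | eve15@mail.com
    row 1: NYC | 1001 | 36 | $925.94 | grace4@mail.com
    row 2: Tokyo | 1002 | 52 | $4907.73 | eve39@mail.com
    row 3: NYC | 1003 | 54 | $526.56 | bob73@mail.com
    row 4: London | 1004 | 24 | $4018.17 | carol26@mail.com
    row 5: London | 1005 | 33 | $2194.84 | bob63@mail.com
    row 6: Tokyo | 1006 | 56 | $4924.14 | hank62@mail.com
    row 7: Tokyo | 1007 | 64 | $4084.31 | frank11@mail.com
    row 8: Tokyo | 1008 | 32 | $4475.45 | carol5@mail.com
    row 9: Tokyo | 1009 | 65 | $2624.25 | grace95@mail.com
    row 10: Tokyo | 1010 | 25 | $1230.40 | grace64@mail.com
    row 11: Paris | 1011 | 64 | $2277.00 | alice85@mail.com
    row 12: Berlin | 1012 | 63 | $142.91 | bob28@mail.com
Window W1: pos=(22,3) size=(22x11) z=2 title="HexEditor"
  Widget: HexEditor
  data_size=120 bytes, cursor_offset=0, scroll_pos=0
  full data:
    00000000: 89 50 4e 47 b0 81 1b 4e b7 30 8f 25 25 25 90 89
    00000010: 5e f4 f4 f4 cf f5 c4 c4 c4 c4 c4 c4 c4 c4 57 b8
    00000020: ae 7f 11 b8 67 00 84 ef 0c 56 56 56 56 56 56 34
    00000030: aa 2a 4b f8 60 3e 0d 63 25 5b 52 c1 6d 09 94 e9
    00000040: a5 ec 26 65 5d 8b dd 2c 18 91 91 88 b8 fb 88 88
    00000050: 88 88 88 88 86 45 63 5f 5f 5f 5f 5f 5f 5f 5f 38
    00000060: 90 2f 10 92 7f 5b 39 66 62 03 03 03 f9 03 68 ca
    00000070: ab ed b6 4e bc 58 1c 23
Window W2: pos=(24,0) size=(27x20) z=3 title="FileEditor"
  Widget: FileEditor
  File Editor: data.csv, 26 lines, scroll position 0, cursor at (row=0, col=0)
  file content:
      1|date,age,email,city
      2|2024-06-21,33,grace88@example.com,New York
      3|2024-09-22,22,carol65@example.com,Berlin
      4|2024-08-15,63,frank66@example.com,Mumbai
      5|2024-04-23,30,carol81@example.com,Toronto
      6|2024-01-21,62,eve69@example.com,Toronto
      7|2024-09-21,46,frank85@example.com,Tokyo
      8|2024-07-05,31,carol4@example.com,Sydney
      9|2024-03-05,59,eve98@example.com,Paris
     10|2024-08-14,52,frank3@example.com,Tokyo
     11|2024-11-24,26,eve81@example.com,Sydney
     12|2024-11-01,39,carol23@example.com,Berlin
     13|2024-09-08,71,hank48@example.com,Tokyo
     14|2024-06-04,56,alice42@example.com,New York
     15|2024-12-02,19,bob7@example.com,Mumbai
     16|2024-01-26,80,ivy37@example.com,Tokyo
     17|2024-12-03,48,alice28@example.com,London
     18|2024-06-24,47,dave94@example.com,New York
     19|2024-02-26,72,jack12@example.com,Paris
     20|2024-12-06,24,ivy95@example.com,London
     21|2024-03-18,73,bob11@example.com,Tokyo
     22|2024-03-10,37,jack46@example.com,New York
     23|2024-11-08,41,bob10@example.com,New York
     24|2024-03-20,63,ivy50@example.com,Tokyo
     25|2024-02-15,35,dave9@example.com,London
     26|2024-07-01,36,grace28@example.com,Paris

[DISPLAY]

                       ┏━━━━━━━━━━━━━━━━━━━━━━━━━
                       ┃ FileEditor              
                       ┠─────────────────────────
                     ┏━┃█ate,age,email,city     ▲
       ┏━━━━━━━━━━━━━┃ ┃2024-06-21,33,grace88@ex█
       ┃ DataTable   ┠─┃2024-09-22,22,carol65@ex░
       ┠─────────────┃0┃2024-08-15,63,frank66@ex░
       ┃City  │ID  │A┃0┃2024-04-23,30,carol81@ex░
       ┃──────┼────┼─┃0┃2024-01-21,62,eve69@exam░
       ┃Sydney│1000│1┃0┃2024-09-21,46,frank85@ex░
       ┃NYC   │1001│3┃0┃2024-07-05,31,carol4@exa░
       ┃Tokyo │1002│5┃0┃2024-03-05,59,eve98@exam░
       ┃NYC   │1003│5┃0┃2024-08-14,52,frank3@exa░
       ┗━━━━━━━━━━━━━┗━┃2024-11-24,26,eve81@exam░


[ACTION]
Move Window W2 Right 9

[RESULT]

                        ┏━━━━━━━━━━━━━━━━━━━━━━━━
                        ┃ FileEditor             
                        ┠────────────────────────
                     ┏━━┃█ate,age,email,city     
       ┏━━━━━━━━━━━━━┃ H┃2024-06-21,33,grace88@ex
       ┃ DataTable   ┠──┃2024-09-22,22,carol65@ex
       ┠─────────────┃00┃2024-08-15,63,frank66@ex
       ┃City  │ID  │A┃00┃2024-04-23,30,carol81@ex
       ┃──────┼────┼─┃00┃2024-01-21,62,eve69@exam
       ┃Sydney│1000│1┃00┃2024-09-21,46,frank85@ex
       ┃NYC   │1001│3┃00┃2024-07-05,31,carol4@exa
       ┃Tokyo │1002│5┃00┃2024-03-05,59,eve98@exam
       ┃NYC   │1003│5┃00┃2024-08-14,52,frank3@exa
       ┗━━━━━━━━━━━━━┗━━┃2024-11-24,26,eve81@exam


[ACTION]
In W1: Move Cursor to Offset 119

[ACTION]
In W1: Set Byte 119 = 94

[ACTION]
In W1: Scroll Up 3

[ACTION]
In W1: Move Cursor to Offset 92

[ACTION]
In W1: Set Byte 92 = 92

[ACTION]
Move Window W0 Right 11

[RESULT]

                        ┏━━━━━━━━━━━━━━━━━━━━━━━━
                        ┃ FileEditor             
                        ┠────────────────────────
                     ┏━━┃█ate,age,email,city     
                  ┏━━┃ H┃2024-06-21,33,grace88@ex
                  ┃ D┠──┃2024-09-22,22,carol65@ex
                  ┠──┃00┃2024-08-15,63,frank66@ex
                  ┃Ci┃00┃2024-04-23,30,carol81@ex
                  ┃──┃00┃2024-01-21,62,eve69@exam
                  ┃Sy┃00┃2024-09-21,46,frank85@ex
                  ┃NY┃00┃2024-07-05,31,carol4@exa
                  ┃To┃00┃2024-03-05,59,eve98@exam
                  ┃NY┃00┃2024-08-14,52,frank3@exa
                  ┗━━┗━━┃2024-11-24,26,eve81@exam


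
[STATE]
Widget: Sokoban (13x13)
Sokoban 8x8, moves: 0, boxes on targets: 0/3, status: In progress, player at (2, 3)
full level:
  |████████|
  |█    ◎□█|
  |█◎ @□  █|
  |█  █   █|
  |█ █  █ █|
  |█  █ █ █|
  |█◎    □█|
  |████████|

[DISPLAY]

████████     
█    ◎□█     
█◎ @□  █     
█  █   █     
█ █  █ █     
█  █ █ █     
█◎    □█     
████████     
Moves: 0  0/3
             
             
             
             


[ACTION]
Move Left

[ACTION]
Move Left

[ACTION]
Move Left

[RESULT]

████████     
█    ◎□█     
█+  □  █     
█  █   █     
█ █  █ █     
█  █ █ █     
█◎    □█     
████████     
Moves: 2  0/3
             
             
             
             


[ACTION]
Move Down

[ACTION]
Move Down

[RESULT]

████████     
█    ◎□█     
█◎  □  █     
█  █   █     
█@█  █ █     
█  █ █ █     
█◎    □█     
████████     
Moves: 4  0/3
             
             
             
             


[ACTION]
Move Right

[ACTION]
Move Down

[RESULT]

████████     
█    ◎□█     
█◎  □  █     
█  █   █     
█ █  █ █     
█@ █ █ █     
█◎    □█     
████████     
Moves: 5  0/3
             
             
             
             


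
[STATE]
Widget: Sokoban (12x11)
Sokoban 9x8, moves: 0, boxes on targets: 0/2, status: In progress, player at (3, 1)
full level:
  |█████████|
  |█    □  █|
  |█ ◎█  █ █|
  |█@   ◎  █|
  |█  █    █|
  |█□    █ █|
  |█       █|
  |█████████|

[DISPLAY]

█████████   
█    □  █   
█ ◎█  █ █   
█@   ◎  █   
█  █    █   
█□    █ █   
█       █   
█████████   
Moves: 0  0/
            
            


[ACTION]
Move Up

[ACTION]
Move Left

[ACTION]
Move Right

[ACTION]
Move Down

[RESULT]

█████████   
█    □  █   
█ ◎█  █ █   
█ @  ◎  █   
█  █    █   
█□    █ █   
█       █   
█████████   
Moves: 3  0/
            
            


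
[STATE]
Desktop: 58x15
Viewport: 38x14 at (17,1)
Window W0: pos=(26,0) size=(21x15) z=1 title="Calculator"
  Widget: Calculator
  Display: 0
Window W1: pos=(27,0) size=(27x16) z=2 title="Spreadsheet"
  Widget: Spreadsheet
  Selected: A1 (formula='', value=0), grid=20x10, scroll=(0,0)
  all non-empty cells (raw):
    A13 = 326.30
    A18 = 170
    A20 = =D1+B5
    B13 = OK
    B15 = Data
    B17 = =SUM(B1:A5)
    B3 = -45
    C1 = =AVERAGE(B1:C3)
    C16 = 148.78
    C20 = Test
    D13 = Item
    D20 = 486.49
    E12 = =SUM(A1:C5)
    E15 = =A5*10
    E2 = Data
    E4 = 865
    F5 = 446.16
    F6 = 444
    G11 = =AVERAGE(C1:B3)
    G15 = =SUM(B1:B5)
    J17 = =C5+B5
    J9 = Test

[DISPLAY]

         ┃┃ Spreadsheet             ┃ 
         ┠┠─────────────────────────┨ 
         ┃┃A1:                      ┃ 
         ┃┃       A       B       C ┃ 
         ┃┃-------------------------┃ 
         ┃┃  1      [0]       0#CIRC┃ 
         ┃┃  2        0       0     ┃ 
         ┃┃  3        0     -45     ┃ 
         ┃┃  4        0       0     ┃ 
         ┃┃  5        0       0     ┃ 
         ┃┃  6        0       0     ┃ 
         ┃┃  7        0       0     ┃ 
         ┃┃  8        0       0     ┃ 
         ┗┃  9        0       0     ┃ 


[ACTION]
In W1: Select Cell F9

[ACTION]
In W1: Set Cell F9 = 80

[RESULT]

         ┃┃ Spreadsheet             ┃ 
         ┠┠─────────────────────────┨ 
         ┃┃F9: 80                   ┃ 
         ┃┃       A       B       C ┃ 
         ┃┃-------------------------┃ 
         ┃┃  1        0       0#CIRC┃ 
         ┃┃  2        0       0     ┃ 
         ┃┃  3        0     -45     ┃ 
         ┃┃  4        0       0     ┃ 
         ┃┃  5        0       0     ┃ 
         ┃┃  6        0       0     ┃ 
         ┃┃  7        0       0     ┃ 
         ┃┃  8        0       0     ┃ 
         ┗┃  9        0       0     ┃ 


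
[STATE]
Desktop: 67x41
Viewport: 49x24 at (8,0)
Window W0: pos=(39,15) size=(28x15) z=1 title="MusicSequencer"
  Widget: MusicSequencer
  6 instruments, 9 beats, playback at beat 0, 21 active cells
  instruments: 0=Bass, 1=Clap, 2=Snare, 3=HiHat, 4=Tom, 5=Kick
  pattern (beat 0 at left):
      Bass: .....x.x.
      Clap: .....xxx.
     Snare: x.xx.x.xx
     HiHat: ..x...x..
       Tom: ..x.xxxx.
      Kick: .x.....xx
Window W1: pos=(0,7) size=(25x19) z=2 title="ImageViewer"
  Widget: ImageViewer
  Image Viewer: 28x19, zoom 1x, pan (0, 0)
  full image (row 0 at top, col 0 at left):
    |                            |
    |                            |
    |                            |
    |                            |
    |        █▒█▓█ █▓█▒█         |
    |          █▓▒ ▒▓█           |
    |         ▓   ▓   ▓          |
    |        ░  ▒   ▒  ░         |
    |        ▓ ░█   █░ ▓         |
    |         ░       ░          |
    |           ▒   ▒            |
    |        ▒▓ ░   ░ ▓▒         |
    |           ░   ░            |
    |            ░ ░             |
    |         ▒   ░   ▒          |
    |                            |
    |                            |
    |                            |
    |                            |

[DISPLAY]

                                                 
                                                 
                                                 
                                                 
                                                 
                                                 
                                                 
━━━━━━━━━━━━━━━━┓                                
iewer           ┃                                
────────────────┨                                
                ┃                                
                ┃                                
                ┃                                
                ┃                                
 █▒█▓█ █▓█▒█    ┃                                
   █▓▒ ▒▓█      ┃              ┏━━━━━━━━━━━━━━━━━
  ▓   ▓   ▓     ┃              ┃ MusicSequencer  
 ░  ▒   ▒  ░    ┃              ┠─────────────────
 ▓ ░█   █░ ▓    ┃              ┃      ▼12345678  
  ░       ░     ┃              ┃  Bass·····█·█·  
    ▒   ▒       ┃              ┃  Clap·····███·  
 ▒▓ ░   ░ ▓▒    ┃              ┃ Snare█·██·█·██  
    ░   ░       ┃              ┃ HiHat··█···█··  
     ░ ░        ┃              ┃   Tom··█·████·  


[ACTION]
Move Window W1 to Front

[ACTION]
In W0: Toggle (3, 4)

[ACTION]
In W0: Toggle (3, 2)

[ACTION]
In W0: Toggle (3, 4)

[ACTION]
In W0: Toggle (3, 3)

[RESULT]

                                                 
                                                 
                                                 
                                                 
                                                 
                                                 
                                                 
━━━━━━━━━━━━━━━━┓                                
iewer           ┃                                
────────────────┨                                
                ┃                                
                ┃                                
                ┃                                
                ┃                                
 █▒█▓█ █▓█▒█    ┃                                
   █▓▒ ▒▓█      ┃              ┏━━━━━━━━━━━━━━━━━
  ▓   ▓   ▓     ┃              ┃ MusicSequencer  
 ░  ▒   ▒  ░    ┃              ┠─────────────────
 ▓ ░█   █░ ▓    ┃              ┃      ▼12345678  
  ░       ░     ┃              ┃  Bass·····█·█·  
    ▒   ▒       ┃              ┃  Clap·····███·  
 ▒▓ ░   ░ ▓▒    ┃              ┃ Snare█·██·█·██  
    ░   ░       ┃              ┃ HiHat···█··█··  
     ░ ░        ┃              ┃   Tom··█·████·  


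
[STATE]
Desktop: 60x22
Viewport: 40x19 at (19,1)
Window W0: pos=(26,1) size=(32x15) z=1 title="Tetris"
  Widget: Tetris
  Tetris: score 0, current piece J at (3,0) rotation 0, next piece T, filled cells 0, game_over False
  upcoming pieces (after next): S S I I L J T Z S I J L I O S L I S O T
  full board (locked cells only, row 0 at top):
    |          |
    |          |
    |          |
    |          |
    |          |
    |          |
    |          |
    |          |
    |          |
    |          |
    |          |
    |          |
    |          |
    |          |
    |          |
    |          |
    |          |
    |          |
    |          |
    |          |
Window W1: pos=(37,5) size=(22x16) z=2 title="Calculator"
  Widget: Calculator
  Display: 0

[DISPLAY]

       ┏━━━━━━━━━━━━━━━━━━━━━━━━━━━━━━┓ 
       ┃ Tetris                       ┃ 
       ┠──────────────────────────────┨ 
       ┃          │Next:              ┃ 
       ┃          ┏━━━━━━━━━━━━━━━━━━━━┓
       ┃          ┃ Calculator         ┃
       ┃          ┠────────────────────┨
       ┃          ┃                   0┃
       ┃          ┃┌───┬───┬───┬───┐   ┃
       ┃          ┃│ 7 │ 8 │ 9 │ ÷ │   ┃
       ┃          ┃├───┼───┼───┼───┤   ┃
       ┃          ┃│ 4 │ 5 │ 6 │ × │   ┃
       ┃          ┃├───┼───┼───┼───┤   ┃
       ┃          ┃│ 1 │ 2 │ 3 │ - │   ┃
       ┗━━━━━━━━━━┃├───┼───┼───┼───┤   ┃
                  ┃│ 0 │ . │ = │ + │   ┃
                  ┃├───┼───┼───┼───┤   ┃
                  ┃│ C │ MC│ MR│ M+│   ┃
                  ┃└───┴───┴───┴───┘   ┃


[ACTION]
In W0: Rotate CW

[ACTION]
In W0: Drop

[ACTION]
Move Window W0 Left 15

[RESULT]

━━━━━━━━━━━━━━━━━━━━━━━┓                
                       ┃                
───────────────────────┨                
   │Next:              ┃                
   │ ▒            ┏━━━━━━━━━━━━━━━━━━━━┓
   │▒▒▒           ┃ Calculator         ┃
   │              ┠────────────────────┨
   │              ┃                   0┃
   │              ┃┌───┬───┬───┬───┐   ┃
   │Score:        ┃│ 7 │ 8 │ 9 │ ÷ │   ┃
   │0             ┃├───┼───┼───┼───┤   ┃
   │              ┃│ 4 │ 5 │ 6 │ × │   ┃
   │              ┃├───┼───┼───┼───┤   ┃
   │              ┃│ 1 │ 2 │ 3 │ - │   ┃
━━━━━━━━━━━━━━━━━━┃├───┼───┼───┼───┤   ┃
                  ┃│ 0 │ . │ = │ + │   ┃
                  ┃├───┼───┼───┼───┤   ┃
                  ┃│ C │ MC│ MR│ M+│   ┃
                  ┃└───┴───┴───┴───┘   ┃


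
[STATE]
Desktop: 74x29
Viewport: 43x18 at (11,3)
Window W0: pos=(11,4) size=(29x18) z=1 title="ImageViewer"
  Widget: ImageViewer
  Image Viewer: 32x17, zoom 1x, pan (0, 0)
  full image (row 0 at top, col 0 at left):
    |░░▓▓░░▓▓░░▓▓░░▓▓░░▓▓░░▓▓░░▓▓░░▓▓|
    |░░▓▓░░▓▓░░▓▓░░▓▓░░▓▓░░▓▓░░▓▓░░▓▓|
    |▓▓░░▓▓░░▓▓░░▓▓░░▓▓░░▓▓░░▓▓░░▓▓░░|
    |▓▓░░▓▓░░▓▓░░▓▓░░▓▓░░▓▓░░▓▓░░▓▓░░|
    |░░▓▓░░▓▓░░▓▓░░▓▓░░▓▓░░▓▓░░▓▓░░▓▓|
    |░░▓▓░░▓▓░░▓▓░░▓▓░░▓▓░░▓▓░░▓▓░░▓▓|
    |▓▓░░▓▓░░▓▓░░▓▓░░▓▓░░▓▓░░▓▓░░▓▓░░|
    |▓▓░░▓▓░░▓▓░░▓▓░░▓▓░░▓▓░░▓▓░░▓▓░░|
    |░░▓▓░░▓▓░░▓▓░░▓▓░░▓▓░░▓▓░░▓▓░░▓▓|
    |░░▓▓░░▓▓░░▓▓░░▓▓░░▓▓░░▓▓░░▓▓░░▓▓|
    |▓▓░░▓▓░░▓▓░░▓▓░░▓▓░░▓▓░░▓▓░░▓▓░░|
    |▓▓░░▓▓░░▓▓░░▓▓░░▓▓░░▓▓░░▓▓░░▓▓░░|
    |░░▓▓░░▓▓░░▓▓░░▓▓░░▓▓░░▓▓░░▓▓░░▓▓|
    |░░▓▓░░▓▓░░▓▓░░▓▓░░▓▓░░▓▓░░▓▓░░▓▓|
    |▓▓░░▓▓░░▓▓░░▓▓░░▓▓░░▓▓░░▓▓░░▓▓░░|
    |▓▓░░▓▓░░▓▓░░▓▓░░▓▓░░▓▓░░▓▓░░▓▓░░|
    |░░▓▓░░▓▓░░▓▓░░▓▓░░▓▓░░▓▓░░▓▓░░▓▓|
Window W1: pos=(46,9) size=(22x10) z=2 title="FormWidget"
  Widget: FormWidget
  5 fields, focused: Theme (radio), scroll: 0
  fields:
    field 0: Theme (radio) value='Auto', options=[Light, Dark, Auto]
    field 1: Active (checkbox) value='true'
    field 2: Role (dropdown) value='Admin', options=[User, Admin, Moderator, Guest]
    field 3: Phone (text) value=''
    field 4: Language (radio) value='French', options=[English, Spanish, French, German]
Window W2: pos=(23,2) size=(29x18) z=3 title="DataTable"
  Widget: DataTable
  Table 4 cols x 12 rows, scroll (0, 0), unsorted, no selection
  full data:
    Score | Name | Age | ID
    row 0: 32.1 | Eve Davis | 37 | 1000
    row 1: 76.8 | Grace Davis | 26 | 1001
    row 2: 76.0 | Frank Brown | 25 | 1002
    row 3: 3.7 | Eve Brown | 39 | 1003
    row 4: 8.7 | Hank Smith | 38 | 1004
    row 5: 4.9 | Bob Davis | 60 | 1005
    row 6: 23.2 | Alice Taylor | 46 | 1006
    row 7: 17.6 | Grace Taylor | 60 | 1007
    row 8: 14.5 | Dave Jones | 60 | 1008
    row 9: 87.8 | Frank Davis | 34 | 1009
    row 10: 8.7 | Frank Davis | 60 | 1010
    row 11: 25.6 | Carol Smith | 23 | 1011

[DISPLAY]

            ┃ DataTable                 ┃  
┏━━━━━━━━━━━┠───────────────────────────┨  
┃ ImageViewe┃Score│Name        │Age│ID  ┃  
┠───────────┃─────┼────────────┼───┼────┃  
┃░░▓▓░░▓▓░░▓┃32.1 │Eve Davis   │37 │1000┃  
┃░░▓▓░░▓▓░░▓┃76.8 │Grace Davis │26 │1001┃  
┃▓▓░░▓▓░░▓▓░┃76.0 │Frank Brown │25 │1002┃━━
┃▓▓░░▓▓░░▓▓░┃3.7  │Eve Brown   │39 │1003┃Wi
┃░░▓▓░░▓▓░░▓┃8.7  │Hank Smith  │38 │1004┃──
┃░░▓▓░░▓▓░░▓┃4.9  │Bob Davis   │60 │1005┃me
┃▓▓░░▓▓░░▓▓░┃23.2 │Alice Taylor│46 │1006┃iv
┃▓▓░░▓▓░░▓▓░┃17.6 │Grace Taylor│60 │1007┃e:
┃░░▓▓░░▓▓░░▓┃14.5 │Dave Jones  │60 │1008┃ne
┃░░▓▓░░▓▓░░▓┃87.8 │Frank Davis │34 │1009┃gu
┃▓▓░░▓▓░░▓▓░┃8.7  │Frank Davis │60 │1010┃  
┃▓▓░░▓▓░░▓▓░┃25.6 │Carol Smith │23 │1011┃━━
┃░░▓▓░░▓▓░░▓┗━━━━━━━━━━━━━━━━━━━━━━━━━━━┛  
┃░░▓▓░░▓▓░░▓▓░░▓▓░░▓▓░░▓▓░░▓┃              


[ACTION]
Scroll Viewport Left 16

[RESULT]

                       ┃ DataTable         
           ┏━━━━━━━━━━━┠───────────────────
           ┃ ImageViewe┃Score│Name        │
           ┠───────────┃─────┼────────────┼
           ┃░░▓▓░░▓▓░░▓┃32.1 │Eve Davis   │
           ┃░░▓▓░░▓▓░░▓┃76.8 │Grace Davis │
           ┃▓▓░░▓▓░░▓▓░┃76.0 │Frank Brown │
           ┃▓▓░░▓▓░░▓▓░┃3.7  │Eve Brown   │
           ┃░░▓▓░░▓▓░░▓┃8.7  │Hank Smith  │
           ┃░░▓▓░░▓▓░░▓┃4.9  │Bob Davis   │
           ┃▓▓░░▓▓░░▓▓░┃23.2 │Alice Taylor│
           ┃▓▓░░▓▓░░▓▓░┃17.6 │Grace Taylor│
           ┃░░▓▓░░▓▓░░▓┃14.5 │Dave Jones  │
           ┃░░▓▓░░▓▓░░▓┃87.8 │Frank Davis │
           ┃▓▓░░▓▓░░▓▓░┃8.7  │Frank Davis │
           ┃▓▓░░▓▓░░▓▓░┃25.6 │Carol Smith │
           ┃░░▓▓░░▓▓░░▓┗━━━━━━━━━━━━━━━━━━━
           ┃░░▓▓░░▓▓░░▓▓░░▓▓░░▓▓░░▓▓░░▓┃   


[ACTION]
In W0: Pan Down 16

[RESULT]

                       ┃ DataTable         
           ┏━━━━━━━━━━━┠───────────────────
           ┃ ImageViewe┃Score│Name        │
           ┠───────────┃─────┼────────────┼
           ┃░░▓▓░░▓▓░░▓┃32.1 │Eve Davis   │
           ┃           ┃76.8 │Grace Davis │
           ┃           ┃76.0 │Frank Brown │
           ┃           ┃3.7  │Eve Brown   │
           ┃           ┃8.7  │Hank Smith  │
           ┃           ┃4.9  │Bob Davis   │
           ┃           ┃23.2 │Alice Taylor│
           ┃           ┃17.6 │Grace Taylor│
           ┃           ┃14.5 │Dave Jones  │
           ┃           ┃87.8 │Frank Davis │
           ┃           ┃8.7  │Frank Davis │
           ┃           ┃25.6 │Carol Smith │
           ┃           ┗━━━━━━━━━━━━━━━━━━━
           ┃                           ┃   


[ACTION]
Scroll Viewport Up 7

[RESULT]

                                           
                                           
                       ┏━━━━━━━━━━━━━━━━━━━
                       ┃ DataTable         
           ┏━━━━━━━━━━━┠───────────────────
           ┃ ImageViewe┃Score│Name        │
           ┠───────────┃─────┼────────────┼
           ┃░░▓▓░░▓▓░░▓┃32.1 │Eve Davis   │
           ┃           ┃76.8 │Grace Davis │
           ┃           ┃76.0 │Frank Brown │
           ┃           ┃3.7  │Eve Brown   │
           ┃           ┃8.7  │Hank Smith  │
           ┃           ┃4.9  │Bob Davis   │
           ┃           ┃23.2 │Alice Taylor│
           ┃           ┃17.6 │Grace Taylor│
           ┃           ┃14.5 │Dave Jones  │
           ┃           ┃87.8 │Frank Davis │
           ┃           ┃8.7  │Frank Davis │


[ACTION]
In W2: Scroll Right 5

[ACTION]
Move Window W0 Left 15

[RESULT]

                                           
                                           
                       ┏━━━━━━━━━━━━━━━━━━━
                       ┃ DataTable         
┏━━━━━━━━━━━━━━━━━━━━━━┠───────────────────
┃ ImageViewer          ┃Score│Name        │
┠──────────────────────┃─────┼────────────┼
┃░░▓▓░░▓▓░░▓▓░░▓▓░░▓▓░░┃32.1 │Eve Davis   │
┃                      ┃76.8 │Grace Davis │
┃                      ┃76.0 │Frank Brown │
┃                      ┃3.7  │Eve Brown   │
┃                      ┃8.7  │Hank Smith  │
┃                      ┃4.9  │Bob Davis   │
┃                      ┃23.2 │Alice Taylor│
┃                      ┃17.6 │Grace Taylor│
┃                      ┃14.5 │Dave Jones  │
┃                      ┃87.8 │Frank Davis │
┃                      ┃8.7  │Frank Davis │
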